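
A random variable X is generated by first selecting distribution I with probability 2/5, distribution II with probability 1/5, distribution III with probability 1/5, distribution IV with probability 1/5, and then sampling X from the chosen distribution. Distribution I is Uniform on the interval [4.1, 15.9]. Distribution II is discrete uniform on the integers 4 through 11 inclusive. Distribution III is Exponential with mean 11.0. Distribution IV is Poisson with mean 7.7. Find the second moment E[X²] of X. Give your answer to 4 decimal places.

118.7393

For each component E[X²] = Var + (mean)², giving I: 111.603; II: 61.5; III: 242; IV: 66.99.
Overall E[X²] = 0.4·111.603 + 0.2·61.5 + 0.2·242 + 0.2·66.99 = 118.739.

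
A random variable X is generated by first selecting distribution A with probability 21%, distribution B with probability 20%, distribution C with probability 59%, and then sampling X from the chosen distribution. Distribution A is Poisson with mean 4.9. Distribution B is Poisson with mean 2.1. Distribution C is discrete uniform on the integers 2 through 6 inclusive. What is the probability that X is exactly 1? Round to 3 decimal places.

0.059

Conditional on each component, P(X = 1): A: 0.0364883; B: 0.257158; C: 0.
By total probability, P(X = 1) = 0.21·0.0364883 + 0.2·0.257158 + 0.59·0 = 0.0590942.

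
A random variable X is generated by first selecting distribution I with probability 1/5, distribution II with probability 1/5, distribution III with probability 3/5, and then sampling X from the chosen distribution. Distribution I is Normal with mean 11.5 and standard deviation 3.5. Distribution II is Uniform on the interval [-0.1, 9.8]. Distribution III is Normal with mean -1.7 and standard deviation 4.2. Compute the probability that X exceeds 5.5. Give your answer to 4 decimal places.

Conditional on each component, P(X > 5.5): I: 0.956762; II: 0.434343; III: 0.0432381.
By total probability, P(X > 5.5) = 0.2·0.956762 + 0.2·0.434343 + 0.6·0.0432381 = 0.304164.

0.3042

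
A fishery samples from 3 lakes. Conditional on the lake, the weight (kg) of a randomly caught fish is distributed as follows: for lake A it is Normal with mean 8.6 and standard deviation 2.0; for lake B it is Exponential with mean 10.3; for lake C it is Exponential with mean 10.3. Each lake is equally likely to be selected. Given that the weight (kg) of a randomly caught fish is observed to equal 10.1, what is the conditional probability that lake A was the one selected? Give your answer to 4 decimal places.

0.6740

Likelihoods f(10.1 | ·): A: 0.150569; B: 0.0364168; C: 0.0364168.
Posterior ∝ prior × likelihood. Numerator for A: 0.333333·0.150569 = 0.0501896.
Normalizing constant: 0.333333·0.150569 + 0.333333·0.0364168 + 0.333333·0.0364168 = 0.0744674.
P(A | observation) = 0.0501896 / 0.0744674 = 0.67398.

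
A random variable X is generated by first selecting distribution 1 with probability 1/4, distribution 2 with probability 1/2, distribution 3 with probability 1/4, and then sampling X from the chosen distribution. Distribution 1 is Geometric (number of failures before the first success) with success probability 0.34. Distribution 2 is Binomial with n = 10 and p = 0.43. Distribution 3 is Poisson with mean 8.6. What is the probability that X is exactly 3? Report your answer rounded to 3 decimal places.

0.123

Conditional on each component, P(X = 3): 1: 0.0977486; 2: 0.186514; 3: 0.0195169.
By total probability, P(X = 3) = 0.25·0.0977486 + 0.5·0.186514 + 0.25·0.0195169 = 0.122573.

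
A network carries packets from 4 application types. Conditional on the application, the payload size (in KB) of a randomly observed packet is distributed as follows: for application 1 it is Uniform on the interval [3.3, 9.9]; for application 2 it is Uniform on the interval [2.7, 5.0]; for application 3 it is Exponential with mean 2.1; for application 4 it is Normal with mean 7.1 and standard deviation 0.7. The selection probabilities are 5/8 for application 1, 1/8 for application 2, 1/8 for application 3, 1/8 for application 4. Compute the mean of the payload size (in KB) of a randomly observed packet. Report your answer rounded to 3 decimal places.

Component means — 1: 6.6; 2: 3.85; 3: 2.1; 4: 7.1.
E[X] = 0.625·6.6 + 0.125·3.85 + 0.125·2.1 + 0.125·7.1 = 5.75625.

5.756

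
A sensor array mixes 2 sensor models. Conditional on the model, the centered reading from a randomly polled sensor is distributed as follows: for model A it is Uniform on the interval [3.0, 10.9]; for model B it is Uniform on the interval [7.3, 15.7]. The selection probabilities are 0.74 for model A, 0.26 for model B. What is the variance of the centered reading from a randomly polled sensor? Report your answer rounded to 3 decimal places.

Per component, A: μ=6.95, E[X²]=53.5033; B: μ=11.5, E[X²]=138.13.
E[X] = 0.74·6.95 + 0.26·11.5 = 8.133.
E[X²] = 0.74·53.5033 + 0.26·138.13 = 75.5063.
Var(X) = E[X²] − (E[X])² = 75.5063 − 66.1457 = 9.36058.

9.361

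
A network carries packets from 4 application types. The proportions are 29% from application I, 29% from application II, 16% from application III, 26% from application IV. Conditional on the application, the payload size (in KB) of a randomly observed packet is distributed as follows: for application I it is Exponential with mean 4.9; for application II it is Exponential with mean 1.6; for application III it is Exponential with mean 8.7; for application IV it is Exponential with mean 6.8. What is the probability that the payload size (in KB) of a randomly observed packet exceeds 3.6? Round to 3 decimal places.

0.429

Conditional on each application, P(X > 3.6): I: 0.479652; II: 0.105399; III: 0.661138; IV: 0.588951.
By total probability, P(X > 3.6) = 0.29·0.479652 + 0.29·0.105399 + 0.16·0.661138 + 0.26·0.588951 = 0.428574.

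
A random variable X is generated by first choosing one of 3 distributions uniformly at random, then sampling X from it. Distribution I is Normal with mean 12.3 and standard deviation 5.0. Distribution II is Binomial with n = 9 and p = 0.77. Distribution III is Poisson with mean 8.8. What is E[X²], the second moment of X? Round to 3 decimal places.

For each component E[X²] = Var + (mean)², giving I: 176.29; II: 49.6188; III: 86.24.
Overall E[X²] = 0.333333·176.29 + 0.333333·49.6188 + 0.333333·86.24 = 104.05.

104.050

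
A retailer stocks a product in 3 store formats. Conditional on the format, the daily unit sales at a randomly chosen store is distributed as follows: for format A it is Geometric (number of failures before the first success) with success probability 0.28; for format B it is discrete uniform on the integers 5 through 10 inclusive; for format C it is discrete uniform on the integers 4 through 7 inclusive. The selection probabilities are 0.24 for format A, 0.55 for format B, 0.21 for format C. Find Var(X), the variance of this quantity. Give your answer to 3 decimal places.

8.171

Per component, A: μ=2.57143, E[X²]=15.7959; B: μ=7.5, E[X²]=59.1667; C: μ=5.5, E[X²]=31.5.
E[X] = 0.24·2.57143 + 0.55·7.5 + 0.21·5.5 = 5.89714.
E[X²] = 0.24·15.7959 + 0.55·59.1667 + 0.21·31.5 = 42.9477.
Var(X) = E[X²] − (E[X])² = 42.9477 − 34.7763 = 8.17139.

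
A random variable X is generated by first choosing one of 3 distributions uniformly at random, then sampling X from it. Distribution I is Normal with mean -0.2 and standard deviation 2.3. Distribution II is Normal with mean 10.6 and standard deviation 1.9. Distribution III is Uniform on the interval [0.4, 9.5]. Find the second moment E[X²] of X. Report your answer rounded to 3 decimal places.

For each component E[X²] = Var + (mean)², giving I: 5.33; II: 115.97; III: 31.4033.
Overall E[X²] = 0.333333·5.33 + 0.333333·115.97 + 0.333333·31.4033 = 50.9011.

50.901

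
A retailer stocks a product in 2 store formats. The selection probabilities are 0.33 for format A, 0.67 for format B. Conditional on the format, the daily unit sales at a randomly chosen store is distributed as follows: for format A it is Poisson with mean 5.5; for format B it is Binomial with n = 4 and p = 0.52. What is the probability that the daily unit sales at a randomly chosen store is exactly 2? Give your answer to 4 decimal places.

0.2708

Conditional on each format, P(X = 2): A: 0.0618124; B: 0.373801.
By total probability, P(X = 2) = 0.33·0.0618124 + 0.67·0.373801 = 0.270845.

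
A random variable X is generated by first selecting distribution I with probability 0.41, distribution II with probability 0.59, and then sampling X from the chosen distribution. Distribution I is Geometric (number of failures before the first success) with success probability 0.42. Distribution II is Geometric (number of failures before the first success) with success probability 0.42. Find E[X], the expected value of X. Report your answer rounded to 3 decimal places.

Component means — I: 1.38095; II: 1.38095.
E[X] = 0.41·1.38095 + 0.59·1.38095 = 1.38095.

1.381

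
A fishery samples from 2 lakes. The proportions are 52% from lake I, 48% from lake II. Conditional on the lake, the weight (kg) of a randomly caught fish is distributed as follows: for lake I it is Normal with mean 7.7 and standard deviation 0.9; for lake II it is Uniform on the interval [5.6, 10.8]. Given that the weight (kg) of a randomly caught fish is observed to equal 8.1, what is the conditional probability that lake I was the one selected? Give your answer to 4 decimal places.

0.6935

Likelihoods f(8.1 | ·): I: 0.401582; II: 0.192308.
Posterior ∝ prior × likelihood. Numerator for I: 0.52·0.401582 = 0.208823.
Normalizing constant: 0.52·0.401582 + 0.48·0.192308 = 0.30113.
P(I | observation) = 0.208823 / 0.30113 = 0.693463.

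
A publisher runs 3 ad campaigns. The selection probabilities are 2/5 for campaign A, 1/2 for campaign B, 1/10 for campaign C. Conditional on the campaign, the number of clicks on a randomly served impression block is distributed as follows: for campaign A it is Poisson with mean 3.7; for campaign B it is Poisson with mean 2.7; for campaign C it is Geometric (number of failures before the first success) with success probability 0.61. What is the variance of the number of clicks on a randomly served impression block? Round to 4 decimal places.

Per component, A: μ=3.7, E[X²]=17.39; B: μ=2.7, E[X²]=9.99; C: μ=0.639344, E[X²]=1.45687.
E[X] = 0.4·3.7 + 0.5·2.7 + 0.1·0.639344 = 2.89393.
E[X²] = 0.4·17.39 + 0.5·9.99 + 0.1·1.45687 = 12.0967.
Var(X) = E[X²] − (E[X])² = 12.0967 − 8.37486 = 3.72183.

3.7218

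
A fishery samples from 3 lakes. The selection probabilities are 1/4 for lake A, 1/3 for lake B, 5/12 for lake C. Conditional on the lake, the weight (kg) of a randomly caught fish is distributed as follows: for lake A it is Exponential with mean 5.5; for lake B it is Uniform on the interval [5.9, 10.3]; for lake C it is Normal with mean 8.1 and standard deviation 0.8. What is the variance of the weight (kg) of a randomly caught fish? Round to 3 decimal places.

Per component, A: μ=5.5, E[X²]=60.5; B: μ=8.1, E[X²]=67.2233; C: μ=8.1, E[X²]=66.25.
E[X] = 0.25·5.5 + 0.333333·8.1 + 0.416667·8.1 = 7.45.
E[X²] = 0.25·60.5 + 0.333333·67.2233 + 0.416667·66.25 = 65.1369.
Var(X) = E[X²] − (E[X])² = 65.1369 − 55.5025 = 9.63444.

9.634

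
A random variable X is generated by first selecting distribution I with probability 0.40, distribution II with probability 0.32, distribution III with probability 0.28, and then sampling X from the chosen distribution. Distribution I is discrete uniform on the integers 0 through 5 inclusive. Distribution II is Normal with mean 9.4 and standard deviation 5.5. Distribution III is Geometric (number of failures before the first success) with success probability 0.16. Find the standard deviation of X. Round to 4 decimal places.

5.3403

Per component, I: μ=2.5, E[X²]=9.16667; II: μ=9.4, E[X²]=118.61; III: μ=5.25, E[X²]=60.375.
E[X] = 0.4·2.5 + 0.32·9.4 + 0.28·5.25 = 5.478.
E[X²] = 0.4·9.16667 + 0.32·118.61 + 0.28·60.375 = 58.5269.
Var(X) = E[X²] − (E[X])² = 58.5269 − 30.0085 = 28.5184.
SD(X) = √28.5184 = 5.34026.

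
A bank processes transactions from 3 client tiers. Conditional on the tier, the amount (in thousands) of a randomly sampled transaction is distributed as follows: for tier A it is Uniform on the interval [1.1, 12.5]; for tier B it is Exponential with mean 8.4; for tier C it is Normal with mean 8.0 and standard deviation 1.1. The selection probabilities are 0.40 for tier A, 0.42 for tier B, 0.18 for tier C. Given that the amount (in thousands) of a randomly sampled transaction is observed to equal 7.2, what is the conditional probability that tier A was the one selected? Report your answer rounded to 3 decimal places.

Likelihoods f(7.2 | ·): A: 0.0877193; B: 0.0505206; C: 0.278396.
Posterior ∝ prior × likelihood. Numerator for A: 0.4·0.0877193 = 0.0350877.
Normalizing constant: 0.4·0.0877193 + 0.42·0.0505206 + 0.18·0.278396 = 0.106418.
P(A | observation) = 0.0350877 / 0.106418 = 0.329717.

0.330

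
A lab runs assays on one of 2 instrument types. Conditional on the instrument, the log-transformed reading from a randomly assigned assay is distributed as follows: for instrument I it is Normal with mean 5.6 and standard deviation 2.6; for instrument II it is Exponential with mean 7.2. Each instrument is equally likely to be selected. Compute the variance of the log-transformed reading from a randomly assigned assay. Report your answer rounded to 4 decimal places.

29.9400

Per component, I: μ=5.6, E[X²]=38.12; II: μ=7.2, E[X²]=103.68.
E[X] = 0.5·5.6 + 0.5·7.2 = 6.4.
E[X²] = 0.5·38.12 + 0.5·103.68 = 70.9.
Var(X) = E[X²] − (E[X])² = 70.9 − 40.96 = 29.94.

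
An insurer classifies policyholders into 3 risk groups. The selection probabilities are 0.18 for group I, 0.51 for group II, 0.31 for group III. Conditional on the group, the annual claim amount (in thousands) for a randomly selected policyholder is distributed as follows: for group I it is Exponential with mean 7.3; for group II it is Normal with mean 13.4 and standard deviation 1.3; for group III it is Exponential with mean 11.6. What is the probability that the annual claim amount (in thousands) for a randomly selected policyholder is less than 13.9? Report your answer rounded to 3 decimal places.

0.701

Conditional on each group, P(X < 13.9): I: 0.851045; II: 0.649739; III: 0.698286.
By total probability, P(X < 13.9) = 0.18·0.851045 + 0.51·0.649739 + 0.31·0.698286 = 0.701024.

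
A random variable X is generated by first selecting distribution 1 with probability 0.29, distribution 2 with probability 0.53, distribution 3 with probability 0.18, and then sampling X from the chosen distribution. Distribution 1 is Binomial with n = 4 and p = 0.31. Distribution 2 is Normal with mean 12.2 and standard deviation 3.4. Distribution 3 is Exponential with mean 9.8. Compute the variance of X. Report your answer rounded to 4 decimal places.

Per component, 1: μ=1.24, E[X²]=2.3932; 2: μ=12.2, E[X²]=160.4; 3: μ=9.8, E[X²]=192.08.
E[X] = 0.29·1.24 + 0.53·12.2 + 0.18·9.8 = 8.5896.
E[X²] = 0.29·2.3932 + 0.53·160.4 + 0.18·192.08 = 120.28.
Var(X) = E[X²] − (E[X])² = 120.28 − 73.7812 = 46.4992.

46.4992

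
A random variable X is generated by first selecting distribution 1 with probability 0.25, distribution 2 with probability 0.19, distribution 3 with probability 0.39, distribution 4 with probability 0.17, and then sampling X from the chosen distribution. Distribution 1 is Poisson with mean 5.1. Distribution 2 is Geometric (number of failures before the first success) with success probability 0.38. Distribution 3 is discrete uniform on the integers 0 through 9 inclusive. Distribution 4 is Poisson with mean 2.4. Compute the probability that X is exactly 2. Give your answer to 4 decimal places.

Conditional on each component, P(X = 2): 1: 0.0792882; 2: 0.146072; 3: 0.1; 4: 0.261268.
By total probability, P(X = 2) = 0.25·0.0792882 + 0.19·0.146072 + 0.39·0.1 + 0.17·0.261268 = 0.130991.

0.1310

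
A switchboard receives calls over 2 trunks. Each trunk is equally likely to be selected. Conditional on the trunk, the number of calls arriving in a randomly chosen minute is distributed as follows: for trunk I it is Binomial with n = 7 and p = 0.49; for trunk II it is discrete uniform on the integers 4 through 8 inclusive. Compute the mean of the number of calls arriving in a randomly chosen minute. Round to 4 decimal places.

4.7150

Component means — I: 3.43; II: 6.
E[X] = 0.5·3.43 + 0.5·6 = 4.715.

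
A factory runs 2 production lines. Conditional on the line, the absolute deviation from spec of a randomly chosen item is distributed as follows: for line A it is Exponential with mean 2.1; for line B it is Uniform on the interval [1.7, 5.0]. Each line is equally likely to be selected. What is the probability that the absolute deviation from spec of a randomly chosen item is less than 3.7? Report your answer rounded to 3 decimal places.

0.717

Conditional on each line, P(X < 3.7): A: 0.828283; B: 0.606061.
By total probability, P(X < 3.7) = 0.5·0.828283 + 0.5·0.606061 = 0.717172.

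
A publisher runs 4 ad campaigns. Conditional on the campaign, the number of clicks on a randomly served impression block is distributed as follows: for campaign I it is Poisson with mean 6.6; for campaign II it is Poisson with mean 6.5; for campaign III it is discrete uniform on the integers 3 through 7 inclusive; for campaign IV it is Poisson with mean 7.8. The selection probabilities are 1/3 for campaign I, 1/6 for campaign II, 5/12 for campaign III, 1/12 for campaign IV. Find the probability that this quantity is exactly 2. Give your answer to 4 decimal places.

Conditional on each campaign, P(X = 2): I: 0.0296288; II: 0.0317602; III: 0; IV: 0.0124641.
By total probability, P(X = 2) = 0.333333·0.0296288 + 0.166667·0.0317602 + 0.416667·0 + 0.0833333·0.0124641 = 0.0162083.

0.0162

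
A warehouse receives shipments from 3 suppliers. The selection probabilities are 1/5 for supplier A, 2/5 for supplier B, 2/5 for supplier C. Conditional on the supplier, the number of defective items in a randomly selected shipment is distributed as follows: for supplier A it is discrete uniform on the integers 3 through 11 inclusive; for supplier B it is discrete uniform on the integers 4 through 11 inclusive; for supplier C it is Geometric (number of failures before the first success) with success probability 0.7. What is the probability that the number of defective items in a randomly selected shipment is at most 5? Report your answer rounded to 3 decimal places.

0.566

Conditional on each supplier, P(X ≤ 5): A: 0.333333; B: 0.25; C: 0.999271.
By total probability, P(X ≤ 5) = 0.2·0.333333 + 0.4·0.25 + 0.4·0.999271 = 0.566375.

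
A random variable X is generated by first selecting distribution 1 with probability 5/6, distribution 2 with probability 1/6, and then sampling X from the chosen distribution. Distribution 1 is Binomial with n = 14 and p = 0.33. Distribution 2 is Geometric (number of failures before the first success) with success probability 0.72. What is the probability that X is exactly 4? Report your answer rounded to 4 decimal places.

Conditional on each component, P(X = 4): 1: 0.21639; 2: 0.00442552.
By total probability, P(X = 4) = 0.833333·0.21639 + 0.166667·0.00442552 = 0.181063.

0.1811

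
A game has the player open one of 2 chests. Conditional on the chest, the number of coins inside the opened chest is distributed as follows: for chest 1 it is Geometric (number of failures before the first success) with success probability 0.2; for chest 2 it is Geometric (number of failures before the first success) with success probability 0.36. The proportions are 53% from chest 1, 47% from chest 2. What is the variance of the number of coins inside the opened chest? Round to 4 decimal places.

Per component, 1: μ=4, E[X²]=36; 2: μ=1.77778, E[X²]=8.09877.
E[X] = 0.53·4 + 0.47·1.77778 = 2.95556.
E[X²] = 0.53·36 + 0.47·8.09877 = 22.8864.
Var(X) = E[X²] − (E[X])² = 22.8864 − 8.73531 = 14.1511.

14.1511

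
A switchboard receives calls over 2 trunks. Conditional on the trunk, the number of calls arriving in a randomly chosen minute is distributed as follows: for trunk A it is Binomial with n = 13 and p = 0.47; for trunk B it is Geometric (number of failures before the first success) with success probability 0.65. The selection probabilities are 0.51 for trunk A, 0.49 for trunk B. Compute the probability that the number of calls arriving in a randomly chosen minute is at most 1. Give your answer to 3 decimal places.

0.432

Conditional on each trunk, P(X ≤ 1): A: 0.00326196; B: 0.8775.
By total probability, P(X ≤ 1) = 0.51·0.00326196 + 0.49·0.8775 = 0.431639.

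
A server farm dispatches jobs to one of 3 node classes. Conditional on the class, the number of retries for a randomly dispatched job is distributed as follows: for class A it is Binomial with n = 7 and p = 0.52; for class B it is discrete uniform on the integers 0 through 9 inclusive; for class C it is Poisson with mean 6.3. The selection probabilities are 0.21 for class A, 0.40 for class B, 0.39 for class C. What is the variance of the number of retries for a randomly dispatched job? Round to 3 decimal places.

Per component, A: μ=3.64, E[X²]=14.9968; B: μ=4.5, E[X²]=28.5; C: μ=6.3, E[X²]=45.99.
E[X] = 0.21·3.64 + 0.4·4.5 + 0.39·6.3 = 5.0214.
E[X²] = 0.21·14.9968 + 0.4·28.5 + 0.39·45.99 = 32.4854.
Var(X) = E[X²] − (E[X])² = 32.4854 − 25.2145 = 7.27097.

7.271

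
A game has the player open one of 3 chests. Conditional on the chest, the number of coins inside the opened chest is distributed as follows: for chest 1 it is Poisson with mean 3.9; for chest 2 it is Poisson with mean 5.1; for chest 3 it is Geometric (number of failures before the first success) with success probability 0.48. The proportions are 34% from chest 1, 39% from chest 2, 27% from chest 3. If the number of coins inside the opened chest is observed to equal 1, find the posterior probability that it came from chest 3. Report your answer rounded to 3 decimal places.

0.634

Likelihoods P(X=1 | ·): 1: 0.0789435; 2: 0.0310934; 3: 0.2496.
Posterior ∝ prior × likelihood. Numerator for 3: 0.27·0.2496 = 0.067392.
Normalizing constant: 0.34·0.0789435 + 0.39·0.0310934 + 0.27·0.2496 = 0.106359.
P(3 | observation) = 0.067392 / 0.106359 = 0.633626.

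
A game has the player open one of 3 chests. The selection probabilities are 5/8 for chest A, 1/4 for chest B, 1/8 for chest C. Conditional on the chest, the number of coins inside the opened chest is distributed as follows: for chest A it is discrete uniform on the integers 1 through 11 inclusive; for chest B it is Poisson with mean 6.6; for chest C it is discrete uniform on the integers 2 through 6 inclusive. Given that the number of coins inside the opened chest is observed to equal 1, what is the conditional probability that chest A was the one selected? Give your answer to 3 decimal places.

0.962

Likelihoods P(X=1 | ·): A: 0.0909091; B: 0.00897843; C: 0.
Posterior ∝ prior × likelihood. Numerator for A: 0.625·0.0909091 = 0.0568182.
Normalizing constant: 0.625·0.0909091 + 0.25·0.00897843 + 0.125·0 = 0.0590628.
P(A | observation) = 0.0568182 / 0.0590628 = 0.961996.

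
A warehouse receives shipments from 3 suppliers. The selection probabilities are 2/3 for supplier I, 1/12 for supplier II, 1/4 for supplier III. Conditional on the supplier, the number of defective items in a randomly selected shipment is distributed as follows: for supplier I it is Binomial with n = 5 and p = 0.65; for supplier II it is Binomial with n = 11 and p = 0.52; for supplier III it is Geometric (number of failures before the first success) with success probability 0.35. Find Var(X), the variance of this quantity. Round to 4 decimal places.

Per component, I: μ=3.25, E[X²]=11.7; II: μ=5.72, E[X²]=35.464; III: μ=1.85714, E[X²]=8.7551.
E[X] = 0.666667·3.25 + 0.0833333·5.72 + 0.25·1.85714 = 3.10762.
E[X²] = 0.666667·11.7 + 0.0833333·35.464 + 0.25·8.7551 = 12.9441.
Var(X) = E[X²] − (E[X])² = 12.9441 − 9.6573 = 3.28681.

3.2868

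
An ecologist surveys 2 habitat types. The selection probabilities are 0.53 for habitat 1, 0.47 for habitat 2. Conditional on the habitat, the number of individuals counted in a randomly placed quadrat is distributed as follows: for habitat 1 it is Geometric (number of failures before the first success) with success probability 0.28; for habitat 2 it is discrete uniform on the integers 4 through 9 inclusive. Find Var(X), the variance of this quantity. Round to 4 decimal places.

Per component, 1: μ=2.57143, E[X²]=15.7959; 2: μ=6.5, E[X²]=45.1667.
E[X] = 0.53·2.57143 + 0.47·6.5 = 4.41786.
E[X²] = 0.53·15.7959 + 0.47·45.1667 = 29.6002.
Var(X) = E[X²] − (E[X])² = 29.6002 − 19.5175 = 10.0827.

10.0827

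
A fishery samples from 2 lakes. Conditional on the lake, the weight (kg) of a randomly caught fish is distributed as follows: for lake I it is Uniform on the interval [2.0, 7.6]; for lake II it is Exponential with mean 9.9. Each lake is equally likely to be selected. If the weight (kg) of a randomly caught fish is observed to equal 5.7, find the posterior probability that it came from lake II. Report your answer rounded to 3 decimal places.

0.241

Likelihoods f(5.7 | ·): I: 0.178571; II: 0.0567958.
Posterior ∝ prior × likelihood. Numerator for II: 0.5·0.0567958 = 0.0283979.
Normalizing constant: 0.5·0.178571 + 0.5·0.0567958 = 0.117684.
P(II | observation) = 0.0283979 / 0.117684 = 0.241307.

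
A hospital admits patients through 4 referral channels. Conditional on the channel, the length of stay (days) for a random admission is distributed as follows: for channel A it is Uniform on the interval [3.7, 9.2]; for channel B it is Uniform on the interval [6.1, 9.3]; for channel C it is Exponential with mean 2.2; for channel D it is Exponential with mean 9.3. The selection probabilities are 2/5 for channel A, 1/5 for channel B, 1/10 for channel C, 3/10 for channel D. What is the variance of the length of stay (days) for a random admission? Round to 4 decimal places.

Per component, A: μ=6.45, E[X²]=44.1233; B: μ=7.7, E[X²]=60.1433; C: μ=2.2, E[X²]=9.68; D: μ=9.3, E[X²]=172.98.
E[X] = 0.4·6.45 + 0.2·7.7 + 0.1·2.2 + 0.3·9.3 = 7.13.
E[X²] = 0.4·44.1233 + 0.2·60.1433 + 0.1·9.68 + 0.3·172.98 = 82.54.
Var(X) = E[X²] − (E[X])² = 82.54 − 50.8369 = 31.7031.

31.7031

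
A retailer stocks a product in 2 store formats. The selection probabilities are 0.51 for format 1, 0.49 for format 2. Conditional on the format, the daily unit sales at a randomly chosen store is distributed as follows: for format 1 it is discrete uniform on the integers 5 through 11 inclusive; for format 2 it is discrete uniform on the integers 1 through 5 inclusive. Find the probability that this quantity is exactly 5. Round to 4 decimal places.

0.1709

Conditional on each format, P(X = 5): 1: 0.142857; 2: 0.2.
By total probability, P(X = 5) = 0.51·0.142857 + 0.49·0.2 = 0.170857.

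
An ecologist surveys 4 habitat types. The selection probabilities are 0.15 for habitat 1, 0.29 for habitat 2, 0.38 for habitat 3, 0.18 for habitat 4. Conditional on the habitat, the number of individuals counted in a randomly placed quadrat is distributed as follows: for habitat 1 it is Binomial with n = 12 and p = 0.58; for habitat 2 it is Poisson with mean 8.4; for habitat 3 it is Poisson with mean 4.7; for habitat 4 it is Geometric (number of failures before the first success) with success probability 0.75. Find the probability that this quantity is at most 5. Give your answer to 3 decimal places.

Conditional on each habitat, P(X ≤ 5): 1: 0.195859; 2: 0.157277; 3: 0.668438; 4: 0.999756.
By total probability, P(X ≤ 5) = 0.15·0.195859 + 0.29·0.157277 + 0.38·0.668438 + 0.18·0.999756 = 0.508952.

0.509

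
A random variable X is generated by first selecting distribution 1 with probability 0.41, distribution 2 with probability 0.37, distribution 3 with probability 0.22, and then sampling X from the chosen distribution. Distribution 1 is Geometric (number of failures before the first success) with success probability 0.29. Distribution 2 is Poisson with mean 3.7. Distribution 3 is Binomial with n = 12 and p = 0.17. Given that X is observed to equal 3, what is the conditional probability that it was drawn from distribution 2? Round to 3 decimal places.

Likelihoods P(X=3 | ·): 1: 0.103794; 2: 0.20872; 3: 0.202056.
Posterior ∝ prior × likelihood. Numerator for 2: 0.37·0.20872 = 0.0772264.
Normalizing constant: 0.41·0.103794 + 0.37·0.20872 + 0.22·0.202056 = 0.164234.
P(2 | observation) = 0.0772264 / 0.164234 = 0.470221.

0.470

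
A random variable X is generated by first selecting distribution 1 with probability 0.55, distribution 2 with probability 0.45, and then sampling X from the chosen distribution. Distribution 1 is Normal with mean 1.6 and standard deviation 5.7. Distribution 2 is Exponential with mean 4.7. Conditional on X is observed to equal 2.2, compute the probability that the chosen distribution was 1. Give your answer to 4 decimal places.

Likelihoods f(2.2 | ·): 1: 0.0696032; 2: 0.133234.
Posterior ∝ prior × likelihood. Numerator for 1: 0.55·0.0696032 = 0.0382818.
Normalizing constant: 0.55·0.0696032 + 0.45·0.133234 = 0.0982371.
P(1 | observation) = 0.0382818 / 0.0982371 = 0.389687.

0.3897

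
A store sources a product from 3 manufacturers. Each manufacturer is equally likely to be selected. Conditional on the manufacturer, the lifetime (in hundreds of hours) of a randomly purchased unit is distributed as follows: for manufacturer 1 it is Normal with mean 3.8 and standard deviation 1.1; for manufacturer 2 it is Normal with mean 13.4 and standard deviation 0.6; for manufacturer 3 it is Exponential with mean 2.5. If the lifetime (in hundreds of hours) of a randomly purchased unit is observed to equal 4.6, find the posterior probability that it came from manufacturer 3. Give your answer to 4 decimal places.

0.1858

Likelihoods f(4.6 | ·): 1: 0.278396; 2: 1.29412e-47; 3: 0.063527.
Posterior ∝ prior × likelihood. Numerator for 3: 0.333333·0.063527 = 0.0211757.
Normalizing constant: 0.333333·0.278396 + 0.333333·1.29412e-47 + 0.333333·0.063527 = 0.113974.
P(3 | observation) = 0.0211757 / 0.113974 = 0.185793.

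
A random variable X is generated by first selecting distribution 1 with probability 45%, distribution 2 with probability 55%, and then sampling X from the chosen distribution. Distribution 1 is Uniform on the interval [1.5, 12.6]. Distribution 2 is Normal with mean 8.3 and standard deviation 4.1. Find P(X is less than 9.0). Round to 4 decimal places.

0.6163

Conditional on each component, P(X < 9.0): 1: 0.675676; 2: 0.567783.
By total probability, P(X < 9.0) = 0.45·0.675676 + 0.55·0.567783 = 0.616335.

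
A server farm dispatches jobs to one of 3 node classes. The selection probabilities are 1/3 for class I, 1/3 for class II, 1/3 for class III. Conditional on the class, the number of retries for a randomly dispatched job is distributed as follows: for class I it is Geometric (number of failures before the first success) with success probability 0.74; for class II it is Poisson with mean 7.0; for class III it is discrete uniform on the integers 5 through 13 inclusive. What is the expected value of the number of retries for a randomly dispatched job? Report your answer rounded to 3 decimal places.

Component means — I: 0.351351; II: 7; III: 9.
E[X] = 0.333333·0.351351 + 0.333333·7 + 0.333333·9 = 5.45045.

5.450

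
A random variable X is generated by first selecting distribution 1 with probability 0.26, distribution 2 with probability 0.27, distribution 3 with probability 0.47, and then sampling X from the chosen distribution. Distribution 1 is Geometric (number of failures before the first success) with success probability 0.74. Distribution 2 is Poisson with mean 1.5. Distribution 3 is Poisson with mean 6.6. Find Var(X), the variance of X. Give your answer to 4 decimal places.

Per component, 1: μ=0.351351, E[X²]=0.598247; 2: μ=1.5, E[X²]=3.75; 3: μ=6.6, E[X²]=50.16.
E[X] = 0.26·0.351351 + 0.27·1.5 + 0.47·6.6 = 3.59835.
E[X²] = 0.26·0.598247 + 0.27·3.75 + 0.47·50.16 = 24.7432.
Var(X) = E[X²] − (E[X])² = 24.7432 − 12.9481 = 11.7951.

11.7951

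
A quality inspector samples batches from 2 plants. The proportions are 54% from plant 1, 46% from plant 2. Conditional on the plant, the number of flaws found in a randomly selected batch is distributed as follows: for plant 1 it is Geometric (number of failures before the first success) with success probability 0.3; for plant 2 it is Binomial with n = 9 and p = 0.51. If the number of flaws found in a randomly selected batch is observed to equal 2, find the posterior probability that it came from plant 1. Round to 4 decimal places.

Likelihoods P(X=2 | ·): 1: 0.147; 2: 0.0635061.
Posterior ∝ prior × likelihood. Numerator for 1: 0.54·0.147 = 0.07938.
Normalizing constant: 0.54·0.147 + 0.46·0.0635061 = 0.108593.
P(1 | observation) = 0.07938 / 0.108593 = 0.730988.

0.7310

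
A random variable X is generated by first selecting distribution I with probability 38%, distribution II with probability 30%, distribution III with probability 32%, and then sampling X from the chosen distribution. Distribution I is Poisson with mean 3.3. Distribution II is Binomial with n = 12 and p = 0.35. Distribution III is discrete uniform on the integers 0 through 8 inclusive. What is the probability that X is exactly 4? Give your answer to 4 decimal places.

0.1758

Conditional on each component, P(X = 4): I: 0.182252; II: 0.236692; III: 0.111111.
By total probability, P(X = 4) = 0.38·0.182252 + 0.3·0.236692 + 0.32·0.111111 = 0.175819.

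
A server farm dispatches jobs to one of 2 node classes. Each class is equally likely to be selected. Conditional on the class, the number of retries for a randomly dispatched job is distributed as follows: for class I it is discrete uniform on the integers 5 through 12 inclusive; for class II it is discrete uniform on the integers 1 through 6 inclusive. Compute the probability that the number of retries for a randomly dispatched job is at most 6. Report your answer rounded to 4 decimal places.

Conditional on each class, P(X ≤ 6): I: 0.25; II: 1.
By total probability, P(X ≤ 6) = 0.5·0.25 + 0.5·1 = 0.625.

0.6250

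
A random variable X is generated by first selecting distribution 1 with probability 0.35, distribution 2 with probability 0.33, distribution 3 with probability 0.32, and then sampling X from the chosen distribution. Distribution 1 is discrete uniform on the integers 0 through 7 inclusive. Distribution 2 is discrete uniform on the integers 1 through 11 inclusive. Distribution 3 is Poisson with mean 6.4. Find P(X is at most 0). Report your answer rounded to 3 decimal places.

Conditional on each component, P(X ≤ 0): 1: 0.125; 2: 0; 3: 0.00166156.
By total probability, P(X ≤ 0) = 0.35·0.125 + 0.33·0 + 0.32·0.00166156 = 0.0442817.

0.044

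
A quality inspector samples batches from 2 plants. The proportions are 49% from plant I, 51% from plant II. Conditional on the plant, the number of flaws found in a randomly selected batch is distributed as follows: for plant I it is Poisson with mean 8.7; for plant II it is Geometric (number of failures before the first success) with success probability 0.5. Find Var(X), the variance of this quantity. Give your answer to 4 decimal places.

20.0996

Per component, I: μ=8.7, E[X²]=84.39; II: μ=1, E[X²]=3.
E[X] = 0.49·8.7 + 0.51·1 = 4.773.
E[X²] = 0.49·84.39 + 0.51·3 = 42.8811.
Var(X) = E[X²] − (E[X])² = 42.8811 − 22.7815 = 20.0996.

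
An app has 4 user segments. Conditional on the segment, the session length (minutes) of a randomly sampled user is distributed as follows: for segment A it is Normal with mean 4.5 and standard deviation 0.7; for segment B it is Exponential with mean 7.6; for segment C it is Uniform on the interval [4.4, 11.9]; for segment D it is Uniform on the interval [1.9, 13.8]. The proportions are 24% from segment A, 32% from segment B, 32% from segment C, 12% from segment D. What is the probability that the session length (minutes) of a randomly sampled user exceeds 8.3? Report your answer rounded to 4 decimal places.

Conditional on each segment, P(X > 8.3): A: 2.84035e-08; B: 0.335509; C: 0.48; D: 0.462185.
By total probability, P(X > 8.3) = 0.24·2.84035e-08 + 0.32·0.335509 + 0.32·0.48 + 0.12·0.462185 = 0.316425.

0.3164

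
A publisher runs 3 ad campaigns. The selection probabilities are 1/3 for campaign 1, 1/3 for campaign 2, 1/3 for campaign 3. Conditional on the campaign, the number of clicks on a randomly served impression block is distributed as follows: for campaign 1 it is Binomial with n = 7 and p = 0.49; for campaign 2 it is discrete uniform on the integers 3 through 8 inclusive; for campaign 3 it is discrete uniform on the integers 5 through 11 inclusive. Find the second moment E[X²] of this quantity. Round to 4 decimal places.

38.2270

For each component E[X²] = Var + (mean)², giving 1: 13.5142; 2: 33.1667; 3: 68.
Overall E[X²] = 0.333333·13.5142 + 0.333333·33.1667 + 0.333333·68 = 38.227.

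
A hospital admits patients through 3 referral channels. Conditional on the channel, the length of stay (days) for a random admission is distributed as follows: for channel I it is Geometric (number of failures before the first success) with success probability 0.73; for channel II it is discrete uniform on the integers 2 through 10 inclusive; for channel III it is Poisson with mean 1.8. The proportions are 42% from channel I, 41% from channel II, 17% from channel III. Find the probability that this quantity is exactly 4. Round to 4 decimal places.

Conditional on each channel, P(X = 4): I: 0.00387952; II: 0.111111; III: 0.0723017.
By total probability, P(X = 4) = 0.42·0.00387952 + 0.41·0.111111 + 0.17·0.0723017 = 0.0594762.

0.0595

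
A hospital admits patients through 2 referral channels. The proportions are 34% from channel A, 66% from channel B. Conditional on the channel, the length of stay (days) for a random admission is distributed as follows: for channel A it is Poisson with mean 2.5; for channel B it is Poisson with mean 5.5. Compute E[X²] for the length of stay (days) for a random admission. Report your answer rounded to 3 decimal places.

For each component E[X²] = Var + (mean)², giving A: 8.75; B: 35.75.
Overall E[X²] = 0.34·8.75 + 0.66·35.75 = 26.57.

26.570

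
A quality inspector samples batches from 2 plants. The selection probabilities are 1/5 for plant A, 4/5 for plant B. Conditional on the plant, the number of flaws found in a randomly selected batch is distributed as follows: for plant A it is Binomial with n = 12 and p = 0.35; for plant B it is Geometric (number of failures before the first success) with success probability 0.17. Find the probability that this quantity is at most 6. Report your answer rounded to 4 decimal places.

0.7660

Conditional on each plant, P(X ≤ 6): A: 0.915368; B: 0.728639.
By total probability, P(X ≤ 6) = 0.2·0.915368 + 0.8·0.728639 = 0.765985.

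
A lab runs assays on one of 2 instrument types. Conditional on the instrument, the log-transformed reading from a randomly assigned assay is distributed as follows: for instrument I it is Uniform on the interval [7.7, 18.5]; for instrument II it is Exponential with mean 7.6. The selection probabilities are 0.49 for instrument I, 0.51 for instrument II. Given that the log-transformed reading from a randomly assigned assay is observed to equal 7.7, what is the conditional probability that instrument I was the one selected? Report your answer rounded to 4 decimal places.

Likelihoods f(7.7 | ·): I: 0.0925926; II: 0.0477725.
Posterior ∝ prior × likelihood. Numerator for I: 0.49·0.0925926 = 0.0453704.
Normalizing constant: 0.49·0.0925926 + 0.51·0.0477725 = 0.0697343.
P(I | observation) = 0.0453704 / 0.0697343 = 0.650618.

0.6506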